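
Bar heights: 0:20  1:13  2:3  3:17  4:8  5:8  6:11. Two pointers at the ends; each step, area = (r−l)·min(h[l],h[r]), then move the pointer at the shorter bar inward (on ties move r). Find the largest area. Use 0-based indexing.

l=0 r=6: min(20,11)*6=66 best=66 *, r--
l=0 r=5: min(20,8)*5=40 best=66, r--
l=0 r=4: min(20,8)*4=32 best=66, r--
l=0 r=3: min(20,17)*3=51 best=66, r--
l=0 r=2: min(20,3)*2=6 best=66, r--
l=0 r=1: min(20,13)*1=13 best=66, r--

max area = 66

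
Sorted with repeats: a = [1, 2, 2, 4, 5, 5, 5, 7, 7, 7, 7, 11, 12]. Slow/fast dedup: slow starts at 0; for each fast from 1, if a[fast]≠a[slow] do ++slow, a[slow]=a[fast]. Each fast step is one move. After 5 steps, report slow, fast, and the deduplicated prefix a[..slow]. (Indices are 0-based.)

(s=0,f=1) a[fast]=2≠a[slow]=1 write a[1]=2 → slow++,fast++
(s=1,f=2) a[fast]=2=a[slow] dup → fast++
(s=1,f=3) a[fast]=4≠a[slow]=2 write a[2]=4 → slow++,fast++
(s=2,f=4) a[fast]=5≠a[slow]=4 write a[3]=5 → slow++,fast++
(s=3,f=5) a[fast]=5=a[slow] dup → fast++

slow=3, fast=6, prefix=[1, 2, 4, 5]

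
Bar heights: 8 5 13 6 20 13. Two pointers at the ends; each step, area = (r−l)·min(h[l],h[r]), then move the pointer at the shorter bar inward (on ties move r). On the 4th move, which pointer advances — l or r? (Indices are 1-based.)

l

l=1 r=6: min(8,13)*5=40 best=40 *, l++
l=2 r=6: min(5,13)*4=20 best=40, l++
l=3 r=6: min(13,13)*3=39 best=40, r--
l=3 r=5: min(13,20)*2=26 best=40, l++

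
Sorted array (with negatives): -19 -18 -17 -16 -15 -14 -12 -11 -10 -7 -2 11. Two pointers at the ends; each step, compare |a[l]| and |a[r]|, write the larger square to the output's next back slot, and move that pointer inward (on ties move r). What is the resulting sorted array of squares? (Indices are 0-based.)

[0,11] |-19|>|11| out[11]=361 → l++
[1,11] |-18|>|11| out[10]=324 → l++
[2,11] |-17|>|11| out[9]=289 → l++
[3,11] |-16|>|11| out[8]=256 → l++
[4,11] |-15|>|11| out[7]=225 → l++
[5,11] |-14|>|11| out[6]=196 → l++
[6,11] |-12|>|11| out[5]=144 → l++
[7,11] |-11|<=|11| out[4]=121 → r--
[7,10] |-11|>|-2| out[3]=121 → l++
[8,10] |-10|>|-2| out[2]=100 → l++
[9,10] |-7|>|-2| out[1]=49 → l++
[10,10] |-2|<=|-2| out[0]=4 → r--

[4, 49, 100, 121, 121, 144, 196, 225, 256, 289, 324, 361]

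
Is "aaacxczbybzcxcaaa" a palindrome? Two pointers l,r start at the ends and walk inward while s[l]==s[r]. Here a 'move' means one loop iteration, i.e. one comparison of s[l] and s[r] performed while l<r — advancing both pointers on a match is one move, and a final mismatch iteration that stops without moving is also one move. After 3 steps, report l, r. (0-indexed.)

l=0 r=16: 'a'=='a', l++,r--
l=1 r=15: 'a'=='a', l++,r--
l=2 r=14: 'a'=='a', l++,r--

l=3, r=13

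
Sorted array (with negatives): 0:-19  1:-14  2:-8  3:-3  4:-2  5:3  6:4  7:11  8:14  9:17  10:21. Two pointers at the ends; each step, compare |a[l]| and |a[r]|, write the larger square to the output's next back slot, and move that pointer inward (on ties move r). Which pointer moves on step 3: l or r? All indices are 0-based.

l=0 r=10: |-19|<=|21| out[10]=441, r--
l=0 r=9: |-19|>|17| out[9]=361, l++
l=1 r=9: |-14|<=|17| out[8]=289, r--

r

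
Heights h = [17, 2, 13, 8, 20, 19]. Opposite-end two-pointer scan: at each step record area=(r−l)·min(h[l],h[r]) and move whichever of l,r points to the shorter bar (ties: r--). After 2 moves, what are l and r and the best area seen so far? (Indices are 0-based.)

l=2, r=5, best area=85

[0,5] min(17,19)*5=85 best=85 * → l++
[1,5] min(2,19)*4=8 best=85 → l++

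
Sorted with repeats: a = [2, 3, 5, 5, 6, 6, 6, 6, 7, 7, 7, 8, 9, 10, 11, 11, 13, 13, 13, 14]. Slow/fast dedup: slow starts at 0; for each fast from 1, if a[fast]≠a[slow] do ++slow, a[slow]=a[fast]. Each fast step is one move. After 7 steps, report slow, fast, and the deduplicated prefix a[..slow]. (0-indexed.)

(s=0,f=1) a[fast]=3≠a[slow]=2 write a[1]=3 → slow++,fast++
(s=1,f=2) a[fast]=5≠a[slow]=3 write a[2]=5 → slow++,fast++
(s=2,f=3) a[fast]=5=a[slow] dup → fast++
(s=2,f=4) a[fast]=6≠a[slow]=5 write a[3]=6 → slow++,fast++
(s=3,f=5) a[fast]=6=a[slow] dup → fast++
(s=3,f=6) a[fast]=6=a[slow] dup → fast++
(s=3,f=7) a[fast]=6=a[slow] dup → fast++

slow=3, fast=8, prefix=[2, 3, 5, 6]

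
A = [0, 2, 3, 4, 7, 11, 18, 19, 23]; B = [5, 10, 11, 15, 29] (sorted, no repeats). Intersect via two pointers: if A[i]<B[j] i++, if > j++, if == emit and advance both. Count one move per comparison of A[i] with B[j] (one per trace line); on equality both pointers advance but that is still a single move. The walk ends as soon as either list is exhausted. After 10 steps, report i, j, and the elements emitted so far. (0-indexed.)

i=7, j=4, emitted=[11]

i=0 j=0: 0<5, i++
i=1 j=0: 2<5, i++
i=2 j=0: 3<5, i++
i=3 j=0: 4<5, i++
i=4 j=0: 7>5, j++
i=4 j=1: 7<10, i++
i=5 j=1: 11>10, j++
i=5 j=2: 11==11 emit, i++,j++
i=6 j=3: 18>15, j++
i=6 j=4: 18<29, i++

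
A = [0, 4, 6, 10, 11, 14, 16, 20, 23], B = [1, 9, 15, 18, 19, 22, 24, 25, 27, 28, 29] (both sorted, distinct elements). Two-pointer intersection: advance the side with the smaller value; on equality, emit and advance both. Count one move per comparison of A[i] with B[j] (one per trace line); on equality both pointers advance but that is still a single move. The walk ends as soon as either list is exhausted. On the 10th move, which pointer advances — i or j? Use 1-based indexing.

i=1 j=1: 0<1, i++
i=2 j=1: 4>1, j++
i=2 j=2: 4<9, i++
i=3 j=2: 6<9, i++
i=4 j=2: 10>9, j++
i=4 j=3: 10<15, i++
i=5 j=3: 11<15, i++
i=6 j=3: 14<15, i++
i=7 j=3: 16>15, j++
i=7 j=4: 16<18, i++

i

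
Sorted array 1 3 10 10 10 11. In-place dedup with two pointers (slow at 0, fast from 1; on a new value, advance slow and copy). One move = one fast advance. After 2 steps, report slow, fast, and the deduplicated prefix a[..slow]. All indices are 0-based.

slow=0 fast=1: a[fast]=3≠a[slow]=1 write a[1]=3, slow++,fast++
slow=1 fast=2: a[fast]=10≠a[slow]=3 write a[2]=10, slow++,fast++

slow=2, fast=3, prefix=[1, 3, 10]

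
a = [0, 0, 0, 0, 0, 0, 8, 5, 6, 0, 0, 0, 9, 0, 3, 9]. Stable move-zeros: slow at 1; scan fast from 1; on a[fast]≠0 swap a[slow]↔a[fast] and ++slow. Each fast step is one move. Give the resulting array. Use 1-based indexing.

[8, 5, 6, 9, 3, 9, 0, 0, 0, 0, 0, 0, 0, 0, 0, 0]

(s=1,f=1) a[fast]=0 → fast++
(s=1,f=2) a[fast]=0 → fast++
(s=1,f=3) a[fast]=0 → fast++
(s=1,f=4) a[fast]=0 → fast++
(s=1,f=5) a[fast]=0 → fast++
(s=1,f=6) a[fast]=0 → fast++
(s=1,f=7) a[fast]=8≠0 swap→a[1]=8 → slow++,fast++
(s=2,f=8) a[fast]=5≠0 swap→a[2]=5 → slow++,fast++
(s=3,f=9) a[fast]=6≠0 swap→a[3]=6 → slow++,fast++
(s=4,f=10) a[fast]=0 → fast++
(s=4,f=11) a[fast]=0 → fast++
(s=4,f=12) a[fast]=0 → fast++
(s=4,f=13) a[fast]=9≠0 swap→a[4]=9 → slow++,fast++
(s=5,f=14) a[fast]=0 → fast++
(s=5,f=15) a[fast]=3≠0 swap→a[5]=3 → slow++,fast++
(s=6,f=16) a[fast]=9≠0 swap→a[6]=9 → slow++,fast++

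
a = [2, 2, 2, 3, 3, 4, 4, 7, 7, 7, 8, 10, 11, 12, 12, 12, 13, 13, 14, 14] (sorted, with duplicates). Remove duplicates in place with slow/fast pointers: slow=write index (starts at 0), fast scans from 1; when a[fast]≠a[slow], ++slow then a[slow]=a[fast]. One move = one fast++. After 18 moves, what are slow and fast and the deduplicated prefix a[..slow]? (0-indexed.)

slow=9, fast=19, prefix=[2, 3, 4, 7, 8, 10, 11, 12, 13, 14]

(s=0,f=1) a[fast]=2=a[slow] dup → fast++
(s=0,f=2) a[fast]=2=a[slow] dup → fast++
(s=0,f=3) a[fast]=3≠a[slow]=2 write a[1]=3 → slow++,fast++
(s=1,f=4) a[fast]=3=a[slow] dup → fast++
(s=1,f=5) a[fast]=4≠a[slow]=3 write a[2]=4 → slow++,fast++
(s=2,f=6) a[fast]=4=a[slow] dup → fast++
(s=2,f=7) a[fast]=7≠a[slow]=4 write a[3]=7 → slow++,fast++
(s=3,f=8) a[fast]=7=a[slow] dup → fast++
(s=3,f=9) a[fast]=7=a[slow] dup → fast++
(s=3,f=10) a[fast]=8≠a[slow]=7 write a[4]=8 → slow++,fast++
(s=4,f=11) a[fast]=10≠a[slow]=8 write a[5]=10 → slow++,fast++
(s=5,f=12) a[fast]=11≠a[slow]=10 write a[6]=11 → slow++,fast++
(s=6,f=13) a[fast]=12≠a[slow]=11 write a[7]=12 → slow++,fast++
(s=7,f=14) a[fast]=12=a[slow] dup → fast++
(s=7,f=15) a[fast]=12=a[slow] dup → fast++
(s=7,f=16) a[fast]=13≠a[slow]=12 write a[8]=13 → slow++,fast++
(s=8,f=17) a[fast]=13=a[slow] dup → fast++
(s=8,f=18) a[fast]=14≠a[slow]=13 write a[9]=14 → slow++,fast++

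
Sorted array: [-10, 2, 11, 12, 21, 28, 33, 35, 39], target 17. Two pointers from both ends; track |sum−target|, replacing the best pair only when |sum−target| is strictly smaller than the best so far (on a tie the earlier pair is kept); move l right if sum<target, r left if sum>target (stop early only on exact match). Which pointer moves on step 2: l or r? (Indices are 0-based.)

r

[0,8] -10+39=29 d=12 * → r--
[0,7] -10+35=25 d=8 * → r--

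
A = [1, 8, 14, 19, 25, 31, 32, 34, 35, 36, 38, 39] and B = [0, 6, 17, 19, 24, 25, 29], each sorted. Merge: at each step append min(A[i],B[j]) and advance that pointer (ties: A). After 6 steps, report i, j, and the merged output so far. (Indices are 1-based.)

i=4, j=4, merged so far=[0, 1, 6, 8, 14, 17]

[i=1,j=1] A[i]=1>B[j]=0 take 0 → j++
[i=1,j=2] A[i]=1<=B[j]=6 take 1 → i++
[i=2,j=2] A[i]=8>B[j]=6 take 6 → j++
[i=2,j=3] A[i]=8<=B[j]=17 take 8 → i++
[i=3,j=3] A[i]=14<=B[j]=17 take 14 → i++
[i=4,j=3] A[i]=19>B[j]=17 take 17 → j++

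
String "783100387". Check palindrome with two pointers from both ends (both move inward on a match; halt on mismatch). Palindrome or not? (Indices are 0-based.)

not a palindrome (mismatch at 3,5)

[0,8] '7'=='7' → l++,r--
[1,7] '8'=='8' → l++,r--
[2,6] '3'=='3' → l++,r--
[3,5] '1'!='0' → stop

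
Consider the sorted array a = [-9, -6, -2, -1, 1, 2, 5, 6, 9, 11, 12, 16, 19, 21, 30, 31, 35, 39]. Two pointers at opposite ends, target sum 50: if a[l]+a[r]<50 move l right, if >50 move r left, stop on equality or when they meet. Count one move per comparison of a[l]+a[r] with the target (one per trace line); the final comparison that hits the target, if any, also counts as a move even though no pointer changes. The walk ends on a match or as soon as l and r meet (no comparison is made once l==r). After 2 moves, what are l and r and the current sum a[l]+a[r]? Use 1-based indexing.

l=3, r=18, sum=37

l=1 r=18: -9+39=30 <50, l++
l=2 r=18: -6+39=33 <50, l++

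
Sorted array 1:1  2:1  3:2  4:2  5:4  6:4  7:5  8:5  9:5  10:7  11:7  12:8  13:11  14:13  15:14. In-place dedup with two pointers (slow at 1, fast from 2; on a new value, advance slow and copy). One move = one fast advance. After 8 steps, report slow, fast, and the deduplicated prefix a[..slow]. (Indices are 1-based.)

(s=1,f=2) a[fast]=1=a[slow] dup → fast++
(s=1,f=3) a[fast]=2≠a[slow]=1 write a[2]=2 → slow++,fast++
(s=2,f=4) a[fast]=2=a[slow] dup → fast++
(s=2,f=5) a[fast]=4≠a[slow]=2 write a[3]=4 → slow++,fast++
(s=3,f=6) a[fast]=4=a[slow] dup → fast++
(s=3,f=7) a[fast]=5≠a[slow]=4 write a[4]=5 → slow++,fast++
(s=4,f=8) a[fast]=5=a[slow] dup → fast++
(s=4,f=9) a[fast]=5=a[slow] dup → fast++

slow=4, fast=10, prefix=[1, 2, 4, 5]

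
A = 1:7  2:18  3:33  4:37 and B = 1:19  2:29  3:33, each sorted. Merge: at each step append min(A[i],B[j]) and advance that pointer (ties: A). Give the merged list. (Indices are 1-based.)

i=1 j=1: A[i]=7<=B[j]=19 take 7, i++
i=2 j=1: A[i]=18<=B[j]=19 take 18, i++
i=3 j=1: A[i]=33>B[j]=19 take 19, j++
i=3 j=2: A[i]=33>B[j]=29 take 29, j++
i=3 j=3: A[i]=33<=B[j]=33 take 33, i++
i=4 j=3: A[i]=37>B[j]=33 take 33, j++
i=4 j=4: B done, take A[i]=37, i++

[7, 18, 19, 29, 33, 33, 37]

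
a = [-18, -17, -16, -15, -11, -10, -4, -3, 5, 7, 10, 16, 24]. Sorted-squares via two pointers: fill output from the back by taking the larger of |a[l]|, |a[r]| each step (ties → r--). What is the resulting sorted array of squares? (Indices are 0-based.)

[0,12] |-18|<=|24| out[12]=576 → r--
[0,11] |-18|>|16| out[11]=324 → l++
[1,11] |-17|>|16| out[10]=289 → l++
[2,11] |-16|<=|16| out[9]=256 → r--
[2,10] |-16|>|10| out[8]=256 → l++
[3,10] |-15|>|10| out[7]=225 → l++
[4,10] |-11|>|10| out[6]=121 → l++
[5,10] |-10|<=|10| out[5]=100 → r--
[5,9] |-10|>|7| out[4]=100 → l++
[6,9] |-4|<=|7| out[3]=49 → r--
[6,8] |-4|<=|5| out[2]=25 → r--
[6,7] |-4|>|-3| out[1]=16 → l++
[7,7] |-3|<=|-3| out[0]=9 → r--

[9, 16, 25, 49, 100, 100, 121, 225, 256, 256, 289, 324, 576]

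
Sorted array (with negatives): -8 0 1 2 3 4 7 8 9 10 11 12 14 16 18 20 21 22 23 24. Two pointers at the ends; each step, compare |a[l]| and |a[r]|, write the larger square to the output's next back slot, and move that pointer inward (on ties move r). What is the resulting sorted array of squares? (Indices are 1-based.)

[0, 1, 4, 9, 16, 49, 64, 64, 81, 100, 121, 144, 196, 256, 324, 400, 441, 484, 529, 576]

[1,20] |-8|<=|24| out[20]=576 → r--
[1,19] |-8|<=|23| out[19]=529 → r--
[1,18] |-8|<=|22| out[18]=484 → r--
[1,17] |-8|<=|21| out[17]=441 → r--
[1,16] |-8|<=|20| out[16]=400 → r--
[1,15] |-8|<=|18| out[15]=324 → r--
[1,14] |-8|<=|16| out[14]=256 → r--
[1,13] |-8|<=|14| out[13]=196 → r--
[1,12] |-8|<=|12| out[12]=144 → r--
[1,11] |-8|<=|11| out[11]=121 → r--
[1,10] |-8|<=|10| out[10]=100 → r--
[1,9] |-8|<=|9| out[9]=81 → r--
[1,8] |-8|<=|8| out[8]=64 → r--
[1,7] |-8|>|7| out[7]=64 → l++
[2,7] |0|<=|7| out[6]=49 → r--
[2,6] |0|<=|4| out[5]=16 → r--
[2,5] |0|<=|3| out[4]=9 → r--
[2,4] |0|<=|2| out[3]=4 → r--
[2,3] |0|<=|1| out[2]=1 → r--
[2,2] |0|<=|0| out[1]=0 → r--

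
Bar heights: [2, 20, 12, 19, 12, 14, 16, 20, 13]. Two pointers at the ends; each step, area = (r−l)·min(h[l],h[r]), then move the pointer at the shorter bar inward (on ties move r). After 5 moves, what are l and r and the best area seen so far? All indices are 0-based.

l=1, r=4, best area=120

[0,8] min(2,13)*8=16 best=16 * → l++
[1,8] min(20,13)*7=91 best=91 * → r--
[1,7] min(20,20)*6=120 best=120 * → r--
[1,6] min(20,16)*5=80 best=120 → r--
[1,5] min(20,14)*4=56 best=120 → r--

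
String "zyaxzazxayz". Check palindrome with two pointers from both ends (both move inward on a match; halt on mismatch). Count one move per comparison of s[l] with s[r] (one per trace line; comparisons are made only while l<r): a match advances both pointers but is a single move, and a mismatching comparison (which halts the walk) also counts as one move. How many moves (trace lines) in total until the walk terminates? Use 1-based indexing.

l=1 r=11: 'z'=='z', l++,r--
l=2 r=10: 'y'=='y', l++,r--
l=3 r=9: 'a'=='a', l++,r--
l=4 r=8: 'x'=='x', l++,r--
l=5 r=7: 'z'=='z', l++,r--

5 moves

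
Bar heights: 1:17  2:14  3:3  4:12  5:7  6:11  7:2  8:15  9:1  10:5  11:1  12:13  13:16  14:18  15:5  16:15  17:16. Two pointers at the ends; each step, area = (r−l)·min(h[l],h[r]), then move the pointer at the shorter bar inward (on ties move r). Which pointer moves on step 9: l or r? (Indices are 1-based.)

l

[1,17] min(17,16)*16=256 best=256 * → r--
[1,16] min(17,15)*15=225 best=256 → r--
[1,15] min(17,5)*14=70 best=256 → r--
[1,14] min(17,18)*13=221 best=256 → l++
[2,14] min(14,18)*12=168 best=256 → l++
[3,14] min(3,18)*11=33 best=256 → l++
[4,14] min(12,18)*10=120 best=256 → l++
[5,14] min(7,18)*9=63 best=256 → l++
[6,14] min(11,18)*8=88 best=256 → l++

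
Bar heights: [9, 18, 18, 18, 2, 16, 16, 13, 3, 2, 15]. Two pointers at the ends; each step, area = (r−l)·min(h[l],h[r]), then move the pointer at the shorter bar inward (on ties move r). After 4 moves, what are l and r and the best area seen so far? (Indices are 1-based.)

l=2, r=8, best area=135

l=1 r=11: min(9,15)*10=90 best=90 *, l++
l=2 r=11: min(18,15)*9=135 best=135 *, r--
l=2 r=10: min(18,2)*8=16 best=135, r--
l=2 r=9: min(18,3)*7=21 best=135, r--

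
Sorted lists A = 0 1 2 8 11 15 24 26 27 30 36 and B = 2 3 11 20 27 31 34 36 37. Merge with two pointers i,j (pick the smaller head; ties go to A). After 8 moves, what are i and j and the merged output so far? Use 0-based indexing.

i=5, j=3, merged so far=[0, 1, 2, 2, 3, 8, 11, 11]

i=0 j=0: A[i]=0<=B[j]=2 take 0, i++
i=1 j=0: A[i]=1<=B[j]=2 take 1, i++
i=2 j=0: A[i]=2<=B[j]=2 take 2, i++
i=3 j=0: A[i]=8>B[j]=2 take 2, j++
i=3 j=1: A[i]=8>B[j]=3 take 3, j++
i=3 j=2: A[i]=8<=B[j]=11 take 8, i++
i=4 j=2: A[i]=11<=B[j]=11 take 11, i++
i=5 j=2: A[i]=15>B[j]=11 take 11, j++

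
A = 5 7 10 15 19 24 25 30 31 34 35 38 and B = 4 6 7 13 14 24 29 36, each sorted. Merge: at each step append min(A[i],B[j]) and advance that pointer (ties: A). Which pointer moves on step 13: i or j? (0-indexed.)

i

[i=0,j=0] A[i]=5>B[j]=4 take 4 → j++
[i=0,j=1] A[i]=5<=B[j]=6 take 5 → i++
[i=1,j=1] A[i]=7>B[j]=6 take 6 → j++
[i=1,j=2] A[i]=7<=B[j]=7 take 7 → i++
[i=2,j=2] A[i]=10>B[j]=7 take 7 → j++
[i=2,j=3] A[i]=10<=B[j]=13 take 10 → i++
[i=3,j=3] A[i]=15>B[j]=13 take 13 → j++
[i=3,j=4] A[i]=15>B[j]=14 take 14 → j++
[i=3,j=5] A[i]=15<=B[j]=24 take 15 → i++
[i=4,j=5] A[i]=19<=B[j]=24 take 19 → i++
[i=5,j=5] A[i]=24<=B[j]=24 take 24 → i++
[i=6,j=5] A[i]=25>B[j]=24 take 24 → j++
[i=6,j=6] A[i]=25<=B[j]=29 take 25 → i++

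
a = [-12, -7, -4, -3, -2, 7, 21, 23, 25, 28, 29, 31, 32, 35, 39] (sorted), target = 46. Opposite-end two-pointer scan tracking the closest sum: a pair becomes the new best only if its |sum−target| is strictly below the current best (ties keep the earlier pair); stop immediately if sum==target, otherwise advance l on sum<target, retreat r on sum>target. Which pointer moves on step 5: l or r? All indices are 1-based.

l

[1,15] -12+39=27 d=19 * → l++
[2,15] -7+39=32 d=14 * → l++
[3,15] -4+39=35 d=11 * → l++
[4,15] -3+39=36 d=10 * → l++
[5,15] -2+39=37 d=9 * → l++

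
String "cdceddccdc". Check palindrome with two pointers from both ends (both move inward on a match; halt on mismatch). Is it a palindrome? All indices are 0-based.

[0,9] 'c'=='c' → l++,r--
[1,8] 'd'=='d' → l++,r--
[2,7] 'c'=='c' → l++,r--
[3,6] 'e'!='c' → stop

not a palindrome (mismatch at 3,6)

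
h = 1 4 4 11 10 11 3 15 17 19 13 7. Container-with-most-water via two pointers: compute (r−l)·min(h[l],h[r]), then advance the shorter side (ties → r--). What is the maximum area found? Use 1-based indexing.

l=1 r=12: min(1,7)*11=11 best=11 *, l++
l=2 r=12: min(4,7)*10=40 best=40 *, l++
l=3 r=12: min(4,7)*9=36 best=40, l++
l=4 r=12: min(11,7)*8=56 best=56 *, r--
l=4 r=11: min(11,13)*7=77 best=77 *, l++
l=5 r=11: min(10,13)*6=60 best=77, l++
l=6 r=11: min(11,13)*5=55 best=77, l++
l=7 r=11: min(3,13)*4=12 best=77, l++
l=8 r=11: min(15,13)*3=39 best=77, r--
l=8 r=10: min(15,19)*2=30 best=77, l++
l=9 r=10: min(17,19)*1=17 best=77, l++

max area = 77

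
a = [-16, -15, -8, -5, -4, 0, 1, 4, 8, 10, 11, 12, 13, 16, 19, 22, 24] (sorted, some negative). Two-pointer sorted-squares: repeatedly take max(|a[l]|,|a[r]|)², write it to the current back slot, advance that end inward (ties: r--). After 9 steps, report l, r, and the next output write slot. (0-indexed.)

l=2, r=9, next write slot=7

[0,16] |-16|<=|24| out[16]=576 → r--
[0,15] |-16|<=|22| out[15]=484 → r--
[0,14] |-16|<=|19| out[14]=361 → r--
[0,13] |-16|<=|16| out[13]=256 → r--
[0,12] |-16|>|13| out[12]=256 → l++
[1,12] |-15|>|13| out[11]=225 → l++
[2,12] |-8|<=|13| out[10]=169 → r--
[2,11] |-8|<=|12| out[9]=144 → r--
[2,10] |-8|<=|11| out[8]=121 → r--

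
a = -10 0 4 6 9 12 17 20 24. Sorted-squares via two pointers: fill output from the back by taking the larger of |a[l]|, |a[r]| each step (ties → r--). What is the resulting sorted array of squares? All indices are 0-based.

[0,8] |-10|<=|24| out[8]=576 → r--
[0,7] |-10|<=|20| out[7]=400 → r--
[0,6] |-10|<=|17| out[6]=289 → r--
[0,5] |-10|<=|12| out[5]=144 → r--
[0,4] |-10|>|9| out[4]=100 → l++
[1,4] |0|<=|9| out[3]=81 → r--
[1,3] |0|<=|6| out[2]=36 → r--
[1,2] |0|<=|4| out[1]=16 → r--
[1,1] |0|<=|0| out[0]=0 → r--

[0, 16, 36, 81, 100, 144, 289, 400, 576]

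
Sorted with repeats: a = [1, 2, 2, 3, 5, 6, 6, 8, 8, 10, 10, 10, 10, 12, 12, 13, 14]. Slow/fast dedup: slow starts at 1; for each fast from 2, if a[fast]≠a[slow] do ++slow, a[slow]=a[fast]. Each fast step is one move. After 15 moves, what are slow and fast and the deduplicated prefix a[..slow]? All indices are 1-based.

slow=1 fast=2: a[fast]=2≠a[slow]=1 write a[2]=2, slow++,fast++
slow=2 fast=3: a[fast]=2=a[slow] dup, fast++
slow=2 fast=4: a[fast]=3≠a[slow]=2 write a[3]=3, slow++,fast++
slow=3 fast=5: a[fast]=5≠a[slow]=3 write a[4]=5, slow++,fast++
slow=4 fast=6: a[fast]=6≠a[slow]=5 write a[5]=6, slow++,fast++
slow=5 fast=7: a[fast]=6=a[slow] dup, fast++
slow=5 fast=8: a[fast]=8≠a[slow]=6 write a[6]=8, slow++,fast++
slow=6 fast=9: a[fast]=8=a[slow] dup, fast++
slow=6 fast=10: a[fast]=10≠a[slow]=8 write a[7]=10, slow++,fast++
slow=7 fast=11: a[fast]=10=a[slow] dup, fast++
slow=7 fast=12: a[fast]=10=a[slow] dup, fast++
slow=7 fast=13: a[fast]=10=a[slow] dup, fast++
slow=7 fast=14: a[fast]=12≠a[slow]=10 write a[8]=12, slow++,fast++
slow=8 fast=15: a[fast]=12=a[slow] dup, fast++
slow=8 fast=16: a[fast]=13≠a[slow]=12 write a[9]=13, slow++,fast++

slow=9, fast=17, prefix=[1, 2, 3, 5, 6, 8, 10, 12, 13]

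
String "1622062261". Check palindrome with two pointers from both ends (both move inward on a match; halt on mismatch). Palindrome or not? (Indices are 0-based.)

not a palindrome (mismatch at 4,5)

l=0 r=9: '1'=='1', l++,r--
l=1 r=8: '6'=='6', l++,r--
l=2 r=7: '2'=='2', l++,r--
l=3 r=6: '2'=='2', l++,r--
l=4 r=5: '0'!='6', stop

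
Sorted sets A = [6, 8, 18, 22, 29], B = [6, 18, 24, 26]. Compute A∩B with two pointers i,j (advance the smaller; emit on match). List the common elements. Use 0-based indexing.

[i=0,j=0] 6==6 emit → i++,j++
[i=1,j=1] 8<18 → i++
[i=2,j=1] 18==18 emit → i++,j++
[i=3,j=2] 22<24 → i++
[i=4,j=2] 29>24 → j++
[i=4,j=3] 29>26 → j++

intersection = [6, 18]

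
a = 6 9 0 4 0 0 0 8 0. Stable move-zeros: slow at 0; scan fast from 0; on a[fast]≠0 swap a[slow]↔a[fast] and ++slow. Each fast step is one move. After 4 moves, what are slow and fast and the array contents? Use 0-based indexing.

(s=0,f=0) a[fast]=6≠0 swap→a[0]=6 → slow++,fast++
(s=1,f=1) a[fast]=9≠0 swap→a[1]=9 → slow++,fast++
(s=2,f=2) a[fast]=0 → fast++
(s=2,f=3) a[fast]=4≠0 swap→a[2]=4 → slow++,fast++

slow=3, fast=4, a=[6, 9, 4, 0, 0, 0, 0, 8, 0]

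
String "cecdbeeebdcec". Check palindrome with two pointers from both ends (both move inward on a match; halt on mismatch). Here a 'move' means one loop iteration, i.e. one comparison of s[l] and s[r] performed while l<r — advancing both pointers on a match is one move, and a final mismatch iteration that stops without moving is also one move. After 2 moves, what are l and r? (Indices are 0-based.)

[0,12] 'c'=='c' → l++,r--
[1,11] 'e'=='e' → l++,r--

l=2, r=10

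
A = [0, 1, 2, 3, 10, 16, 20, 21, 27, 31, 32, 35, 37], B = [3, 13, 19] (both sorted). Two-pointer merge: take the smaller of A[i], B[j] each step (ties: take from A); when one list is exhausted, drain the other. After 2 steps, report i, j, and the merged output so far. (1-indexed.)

i=1 j=1: A[i]=0<=B[j]=3 take 0, i++
i=2 j=1: A[i]=1<=B[j]=3 take 1, i++

i=3, j=1, merged so far=[0, 1]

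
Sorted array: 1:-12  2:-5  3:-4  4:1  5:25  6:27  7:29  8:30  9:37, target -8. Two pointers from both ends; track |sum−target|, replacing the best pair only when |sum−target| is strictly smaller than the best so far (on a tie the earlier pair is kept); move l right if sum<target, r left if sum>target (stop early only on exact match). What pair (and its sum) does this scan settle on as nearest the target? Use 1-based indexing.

l=1 r=9: -12+37=25 d=33 *, r--
l=1 r=8: -12+30=18 d=26 *, r--
l=1 r=7: -12+29=17 d=25 *, r--
l=1 r=6: -12+27=15 d=23 *, r--
l=1 r=5: -12+25=13 d=21 *, r--
l=1 r=4: -12+1=-11 d=3 *, l++
l=2 r=4: -5+1=-4 d=4, r--
l=2 r=3: -5+-4=-9 d=1 *, l++

pair (-5, -4) with sum -9 (|Δ|=1)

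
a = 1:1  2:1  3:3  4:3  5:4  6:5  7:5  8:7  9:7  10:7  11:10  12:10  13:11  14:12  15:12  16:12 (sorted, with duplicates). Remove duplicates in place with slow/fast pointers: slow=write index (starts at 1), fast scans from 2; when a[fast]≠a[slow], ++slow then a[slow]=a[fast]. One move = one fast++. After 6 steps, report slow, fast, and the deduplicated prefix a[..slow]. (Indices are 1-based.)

slow=4, fast=8, prefix=[1, 3, 4, 5]

slow=1 fast=2: a[fast]=1=a[slow] dup, fast++
slow=1 fast=3: a[fast]=3≠a[slow]=1 write a[2]=3, slow++,fast++
slow=2 fast=4: a[fast]=3=a[slow] dup, fast++
slow=2 fast=5: a[fast]=4≠a[slow]=3 write a[3]=4, slow++,fast++
slow=3 fast=6: a[fast]=5≠a[slow]=4 write a[4]=5, slow++,fast++
slow=4 fast=7: a[fast]=5=a[slow] dup, fast++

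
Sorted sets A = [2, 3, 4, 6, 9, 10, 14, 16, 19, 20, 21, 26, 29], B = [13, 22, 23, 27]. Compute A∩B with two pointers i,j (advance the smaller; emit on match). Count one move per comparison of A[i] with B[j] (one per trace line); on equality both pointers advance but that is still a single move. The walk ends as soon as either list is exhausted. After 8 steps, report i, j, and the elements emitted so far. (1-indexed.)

[i=1,j=1] 2<13 → i++
[i=2,j=1] 3<13 → i++
[i=3,j=1] 4<13 → i++
[i=4,j=1] 6<13 → i++
[i=5,j=1] 9<13 → i++
[i=6,j=1] 10<13 → i++
[i=7,j=1] 14>13 → j++
[i=7,j=2] 14<22 → i++

i=8, j=2, emitted=[]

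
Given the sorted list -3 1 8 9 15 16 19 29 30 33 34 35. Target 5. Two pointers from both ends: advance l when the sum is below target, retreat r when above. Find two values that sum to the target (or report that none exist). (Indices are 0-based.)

[0,11] -3+35=32 >5 → r--
[0,10] -3+34=31 >5 → r--
[0,9] -3+33=30 >5 → r--
[0,8] -3+30=27 >5 → r--
[0,7] -3+29=26 >5 → r--
[0,6] -3+19=16 >5 → r--
[0,5] -3+16=13 >5 → r--
[0,4] -3+15=12 >5 → r--
[0,3] -3+9=6 >5 → r--
[0,2] -3+8=5 → found

(-3, 8)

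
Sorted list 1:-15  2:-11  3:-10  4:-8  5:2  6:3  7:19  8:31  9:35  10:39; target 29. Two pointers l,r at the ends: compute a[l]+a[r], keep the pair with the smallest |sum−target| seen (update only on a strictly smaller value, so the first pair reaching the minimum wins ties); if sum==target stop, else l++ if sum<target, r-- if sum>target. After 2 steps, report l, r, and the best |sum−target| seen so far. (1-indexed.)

[1,10] -15+39=24 d=5 * → l++
[2,10] -11+39=28 d=1 * → l++

l=3, r=10, best |Δ|=1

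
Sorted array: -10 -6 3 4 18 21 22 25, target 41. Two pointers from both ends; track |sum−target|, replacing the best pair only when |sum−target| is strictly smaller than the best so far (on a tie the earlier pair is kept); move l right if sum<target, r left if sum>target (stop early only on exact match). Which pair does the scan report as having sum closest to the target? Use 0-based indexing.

pair (18, 22) with sum 40 (|Δ|=1)

l=0 r=7: -10+25=15 d=26 *, l++
l=1 r=7: -6+25=19 d=22 *, l++
l=2 r=7: 3+25=28 d=13 *, l++
l=3 r=7: 4+25=29 d=12 *, l++
l=4 r=7: 18+25=43 d=2 *, r--
l=4 r=6: 18+22=40 d=1 *, l++
l=5 r=6: 21+22=43 d=2, r--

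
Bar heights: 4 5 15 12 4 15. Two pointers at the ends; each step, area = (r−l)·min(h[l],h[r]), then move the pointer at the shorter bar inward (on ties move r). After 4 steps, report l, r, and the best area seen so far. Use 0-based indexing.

[0,5] min(4,15)*5=20 best=20 * → l++
[1,5] min(5,15)*4=20 best=20 → l++
[2,5] min(15,15)*3=45 best=45 * → r--
[2,4] min(15,4)*2=8 best=45 → r--

l=2, r=3, best area=45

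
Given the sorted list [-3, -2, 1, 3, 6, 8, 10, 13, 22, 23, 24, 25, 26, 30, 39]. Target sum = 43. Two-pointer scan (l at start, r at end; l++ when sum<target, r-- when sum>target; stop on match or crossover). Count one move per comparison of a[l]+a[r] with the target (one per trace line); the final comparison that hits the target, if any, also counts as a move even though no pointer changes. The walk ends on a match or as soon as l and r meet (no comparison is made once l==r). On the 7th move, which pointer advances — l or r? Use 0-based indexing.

l

[0,14] -3+39=36 <43 → l++
[1,14] -2+39=37 <43 → l++
[2,14] 1+39=40 <43 → l++
[3,14] 3+39=42 <43 → l++
[4,14] 6+39=45 >43 → r--
[4,13] 6+30=36 <43 → l++
[5,13] 8+30=38 <43 → l++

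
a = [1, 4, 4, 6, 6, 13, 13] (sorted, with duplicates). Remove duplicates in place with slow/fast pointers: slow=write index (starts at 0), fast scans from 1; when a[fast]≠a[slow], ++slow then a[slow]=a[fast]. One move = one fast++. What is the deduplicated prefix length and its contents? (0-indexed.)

(s=0,f=1) a[fast]=4≠a[slow]=1 write a[1]=4 → slow++,fast++
(s=1,f=2) a[fast]=4=a[slow] dup → fast++
(s=1,f=3) a[fast]=6≠a[slow]=4 write a[2]=6 → slow++,fast++
(s=2,f=4) a[fast]=6=a[slow] dup → fast++
(s=2,f=5) a[fast]=13≠a[slow]=6 write a[3]=13 → slow++,fast++
(s=3,f=6) a[fast]=13=a[slow] dup → fast++

length 4; prefix = [1, 4, 6, 13]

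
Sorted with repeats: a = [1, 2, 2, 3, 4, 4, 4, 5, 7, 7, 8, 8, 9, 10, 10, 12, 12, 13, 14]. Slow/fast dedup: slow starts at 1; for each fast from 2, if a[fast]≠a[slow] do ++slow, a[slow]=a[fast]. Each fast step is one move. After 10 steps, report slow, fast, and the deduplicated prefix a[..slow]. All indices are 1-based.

slow=1 fast=2: a[fast]=2≠a[slow]=1 write a[2]=2, slow++,fast++
slow=2 fast=3: a[fast]=2=a[slow] dup, fast++
slow=2 fast=4: a[fast]=3≠a[slow]=2 write a[3]=3, slow++,fast++
slow=3 fast=5: a[fast]=4≠a[slow]=3 write a[4]=4, slow++,fast++
slow=4 fast=6: a[fast]=4=a[slow] dup, fast++
slow=4 fast=7: a[fast]=4=a[slow] dup, fast++
slow=4 fast=8: a[fast]=5≠a[slow]=4 write a[5]=5, slow++,fast++
slow=5 fast=9: a[fast]=7≠a[slow]=5 write a[6]=7, slow++,fast++
slow=6 fast=10: a[fast]=7=a[slow] dup, fast++
slow=6 fast=11: a[fast]=8≠a[slow]=7 write a[7]=8, slow++,fast++

slow=7, fast=12, prefix=[1, 2, 3, 4, 5, 7, 8]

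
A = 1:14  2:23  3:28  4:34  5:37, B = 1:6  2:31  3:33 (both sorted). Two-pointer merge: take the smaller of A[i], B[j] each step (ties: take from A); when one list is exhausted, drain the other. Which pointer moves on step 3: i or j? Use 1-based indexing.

i

[i=1,j=1] A[i]=14>B[j]=6 take 6 → j++
[i=1,j=2] A[i]=14<=B[j]=31 take 14 → i++
[i=2,j=2] A[i]=23<=B[j]=31 take 23 → i++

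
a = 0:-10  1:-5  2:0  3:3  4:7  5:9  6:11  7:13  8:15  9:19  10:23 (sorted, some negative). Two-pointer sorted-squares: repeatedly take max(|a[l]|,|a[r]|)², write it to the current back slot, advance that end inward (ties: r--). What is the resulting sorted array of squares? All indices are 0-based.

[0, 9, 25, 49, 81, 100, 121, 169, 225, 361, 529]

[0,10] |-10|<=|23| out[10]=529 → r--
[0,9] |-10|<=|19| out[9]=361 → r--
[0,8] |-10|<=|15| out[8]=225 → r--
[0,7] |-10|<=|13| out[7]=169 → r--
[0,6] |-10|<=|11| out[6]=121 → r--
[0,5] |-10|>|9| out[5]=100 → l++
[1,5] |-5|<=|9| out[4]=81 → r--
[1,4] |-5|<=|7| out[3]=49 → r--
[1,3] |-5|>|3| out[2]=25 → l++
[2,3] |0|<=|3| out[1]=9 → r--
[2,2] |0|<=|0| out[0]=0 → r--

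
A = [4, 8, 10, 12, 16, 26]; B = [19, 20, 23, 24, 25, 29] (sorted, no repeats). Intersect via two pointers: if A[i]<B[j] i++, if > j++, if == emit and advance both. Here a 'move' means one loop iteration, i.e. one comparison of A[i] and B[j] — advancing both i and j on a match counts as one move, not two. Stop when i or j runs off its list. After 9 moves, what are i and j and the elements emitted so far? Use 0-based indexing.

[i=0,j=0] 4<19 → i++
[i=1,j=0] 8<19 → i++
[i=2,j=0] 10<19 → i++
[i=3,j=0] 12<19 → i++
[i=4,j=0] 16<19 → i++
[i=5,j=0] 26>19 → j++
[i=5,j=1] 26>20 → j++
[i=5,j=2] 26>23 → j++
[i=5,j=3] 26>24 → j++

i=5, j=4, emitted=[]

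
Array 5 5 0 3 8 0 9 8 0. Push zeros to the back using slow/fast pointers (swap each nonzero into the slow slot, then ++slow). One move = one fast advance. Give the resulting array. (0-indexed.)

[5, 5, 3, 8, 9, 8, 0, 0, 0]

(s=0,f=0) a[fast]=5≠0 swap→a[0]=5 → slow++,fast++
(s=1,f=1) a[fast]=5≠0 swap→a[1]=5 → slow++,fast++
(s=2,f=2) a[fast]=0 → fast++
(s=2,f=3) a[fast]=3≠0 swap→a[2]=3 → slow++,fast++
(s=3,f=4) a[fast]=8≠0 swap→a[3]=8 → slow++,fast++
(s=4,f=5) a[fast]=0 → fast++
(s=4,f=6) a[fast]=9≠0 swap→a[4]=9 → slow++,fast++
(s=5,f=7) a[fast]=8≠0 swap→a[5]=8 → slow++,fast++
(s=6,f=8) a[fast]=0 → fast++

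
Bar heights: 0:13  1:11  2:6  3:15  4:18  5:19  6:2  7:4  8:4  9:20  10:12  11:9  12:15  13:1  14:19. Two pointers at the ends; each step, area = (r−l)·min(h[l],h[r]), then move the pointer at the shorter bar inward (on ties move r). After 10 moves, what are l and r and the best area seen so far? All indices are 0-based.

l=5, r=9, best area=182

l=0 r=14: min(13,19)*14=182 best=182 *, l++
l=1 r=14: min(11,19)*13=143 best=182, l++
l=2 r=14: min(6,19)*12=72 best=182, l++
l=3 r=14: min(15,19)*11=165 best=182, l++
l=4 r=14: min(18,19)*10=180 best=182, l++
l=5 r=14: min(19,19)*9=171 best=182, r--
l=5 r=13: min(19,1)*8=8 best=182, r--
l=5 r=12: min(19,15)*7=105 best=182, r--
l=5 r=11: min(19,9)*6=54 best=182, r--
l=5 r=10: min(19,12)*5=60 best=182, r--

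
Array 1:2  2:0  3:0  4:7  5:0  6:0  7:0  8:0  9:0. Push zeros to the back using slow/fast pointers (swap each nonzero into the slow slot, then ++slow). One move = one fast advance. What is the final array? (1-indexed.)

slow=1 fast=1: a[fast]=2≠0 swap→a[1]=2, slow++,fast++
slow=2 fast=2: a[fast]=0, fast++
slow=2 fast=3: a[fast]=0, fast++
slow=2 fast=4: a[fast]=7≠0 swap→a[2]=7, slow++,fast++
slow=3 fast=5: a[fast]=0, fast++
slow=3 fast=6: a[fast]=0, fast++
slow=3 fast=7: a[fast]=0, fast++
slow=3 fast=8: a[fast]=0, fast++
slow=3 fast=9: a[fast]=0, fast++

[2, 7, 0, 0, 0, 0, 0, 0, 0]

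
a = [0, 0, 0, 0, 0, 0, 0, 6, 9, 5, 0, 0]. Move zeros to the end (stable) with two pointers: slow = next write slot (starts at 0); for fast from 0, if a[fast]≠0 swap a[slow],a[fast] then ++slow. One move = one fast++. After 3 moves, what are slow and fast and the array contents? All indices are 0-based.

slow=0, fast=3, a=[0, 0, 0, 0, 0, 0, 0, 6, 9, 5, 0, 0]

(s=0,f=0) a[fast]=0 → fast++
(s=0,f=1) a[fast]=0 → fast++
(s=0,f=2) a[fast]=0 → fast++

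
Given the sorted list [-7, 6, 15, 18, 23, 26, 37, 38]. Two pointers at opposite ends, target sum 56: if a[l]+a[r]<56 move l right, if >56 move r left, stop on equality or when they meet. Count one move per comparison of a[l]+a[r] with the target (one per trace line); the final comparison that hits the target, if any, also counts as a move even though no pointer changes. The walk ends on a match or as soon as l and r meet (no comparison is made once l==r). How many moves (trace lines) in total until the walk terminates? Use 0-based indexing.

[0,7] -7+38=31 <56 → l++
[1,7] 6+38=44 <56 → l++
[2,7] 15+38=53 <56 → l++
[3,7] 18+38=56 → found

4 moves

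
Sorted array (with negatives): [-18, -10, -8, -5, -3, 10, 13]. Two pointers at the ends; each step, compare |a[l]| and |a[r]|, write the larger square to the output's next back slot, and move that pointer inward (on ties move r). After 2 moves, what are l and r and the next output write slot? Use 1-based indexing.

l=2, r=6, next write slot=5

[1,7] |-18|>|13| out[7]=324 → l++
[2,7] |-10|<=|13| out[6]=169 → r--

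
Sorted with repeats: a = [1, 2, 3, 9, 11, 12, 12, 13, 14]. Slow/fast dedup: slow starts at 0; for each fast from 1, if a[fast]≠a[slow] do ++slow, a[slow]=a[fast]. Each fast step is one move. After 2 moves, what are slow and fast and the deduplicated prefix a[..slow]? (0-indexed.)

slow=2, fast=3, prefix=[1, 2, 3]

slow=0 fast=1: a[fast]=2≠a[slow]=1 write a[1]=2, slow++,fast++
slow=1 fast=2: a[fast]=3≠a[slow]=2 write a[2]=3, slow++,fast++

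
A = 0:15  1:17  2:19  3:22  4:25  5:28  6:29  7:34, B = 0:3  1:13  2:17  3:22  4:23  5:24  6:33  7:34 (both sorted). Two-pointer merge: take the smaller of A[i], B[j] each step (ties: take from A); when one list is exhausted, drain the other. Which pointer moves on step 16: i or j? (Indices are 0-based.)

[i=0,j=0] A[i]=15>B[j]=3 take 3 → j++
[i=0,j=1] A[i]=15>B[j]=13 take 13 → j++
[i=0,j=2] A[i]=15<=B[j]=17 take 15 → i++
[i=1,j=2] A[i]=17<=B[j]=17 take 17 → i++
[i=2,j=2] A[i]=19>B[j]=17 take 17 → j++
[i=2,j=3] A[i]=19<=B[j]=22 take 19 → i++
[i=3,j=3] A[i]=22<=B[j]=22 take 22 → i++
[i=4,j=3] A[i]=25>B[j]=22 take 22 → j++
[i=4,j=4] A[i]=25>B[j]=23 take 23 → j++
[i=4,j=5] A[i]=25>B[j]=24 take 24 → j++
[i=4,j=6] A[i]=25<=B[j]=33 take 25 → i++
[i=5,j=6] A[i]=28<=B[j]=33 take 28 → i++
[i=6,j=6] A[i]=29<=B[j]=33 take 29 → i++
[i=7,j=6] A[i]=34>B[j]=33 take 33 → j++
[i=7,j=7] A[i]=34<=B[j]=34 take 34 → i++
[i=8,j=7] A done, take B[j]=34 → j++

j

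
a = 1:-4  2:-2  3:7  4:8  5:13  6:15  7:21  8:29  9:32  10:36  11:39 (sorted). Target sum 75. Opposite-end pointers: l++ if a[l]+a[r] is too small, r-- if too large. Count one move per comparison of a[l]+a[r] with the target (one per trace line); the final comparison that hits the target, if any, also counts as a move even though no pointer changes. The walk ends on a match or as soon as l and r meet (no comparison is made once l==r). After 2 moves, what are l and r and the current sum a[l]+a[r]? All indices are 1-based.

l=1 r=11: -4+39=35 <75, l++
l=2 r=11: -2+39=37 <75, l++

l=3, r=11, sum=46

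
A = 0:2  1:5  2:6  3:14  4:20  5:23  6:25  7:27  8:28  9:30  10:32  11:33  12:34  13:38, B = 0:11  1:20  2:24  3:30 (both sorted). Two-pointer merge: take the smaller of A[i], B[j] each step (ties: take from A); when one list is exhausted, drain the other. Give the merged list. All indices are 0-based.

[i=0,j=0] A[i]=2<=B[j]=11 take 2 → i++
[i=1,j=0] A[i]=5<=B[j]=11 take 5 → i++
[i=2,j=0] A[i]=6<=B[j]=11 take 6 → i++
[i=3,j=0] A[i]=14>B[j]=11 take 11 → j++
[i=3,j=1] A[i]=14<=B[j]=20 take 14 → i++
[i=4,j=1] A[i]=20<=B[j]=20 take 20 → i++
[i=5,j=1] A[i]=23>B[j]=20 take 20 → j++
[i=5,j=2] A[i]=23<=B[j]=24 take 23 → i++
[i=6,j=2] A[i]=25>B[j]=24 take 24 → j++
[i=6,j=3] A[i]=25<=B[j]=30 take 25 → i++
[i=7,j=3] A[i]=27<=B[j]=30 take 27 → i++
[i=8,j=3] A[i]=28<=B[j]=30 take 28 → i++
[i=9,j=3] A[i]=30<=B[j]=30 take 30 → i++
[i=10,j=3] A[i]=32>B[j]=30 take 30 → j++
[i=10,j=4] B done, take A[i]=32 → i++
[i=11,j=4] B done, take A[i]=33 → i++
[i=12,j=4] B done, take A[i]=34 → i++
[i=13,j=4] B done, take A[i]=38 → i++

[2, 5, 6, 11, 14, 20, 20, 23, 24, 25, 27, 28, 30, 30, 32, 33, 34, 38]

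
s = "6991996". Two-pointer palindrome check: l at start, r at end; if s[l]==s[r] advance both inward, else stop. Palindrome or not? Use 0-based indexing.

palindrome

[0,6] '6'=='6' → l++,r--
[1,5] '9'=='9' → l++,r--
[2,4] '9'=='9' → l++,r--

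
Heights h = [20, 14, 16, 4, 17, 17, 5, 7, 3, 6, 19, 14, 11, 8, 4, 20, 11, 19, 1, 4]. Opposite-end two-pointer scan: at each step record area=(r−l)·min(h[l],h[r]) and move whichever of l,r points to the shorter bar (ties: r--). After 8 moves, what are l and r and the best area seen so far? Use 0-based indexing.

l=0 r=19: min(20,4)*19=76 best=76 *, r--
l=0 r=18: min(20,1)*18=18 best=76, r--
l=0 r=17: min(20,19)*17=323 best=323 *, r--
l=0 r=16: min(20,11)*16=176 best=323, r--
l=0 r=15: min(20,20)*15=300 best=323, r--
l=0 r=14: min(20,4)*14=56 best=323, r--
l=0 r=13: min(20,8)*13=104 best=323, r--
l=0 r=12: min(20,11)*12=132 best=323, r--

l=0, r=11, best area=323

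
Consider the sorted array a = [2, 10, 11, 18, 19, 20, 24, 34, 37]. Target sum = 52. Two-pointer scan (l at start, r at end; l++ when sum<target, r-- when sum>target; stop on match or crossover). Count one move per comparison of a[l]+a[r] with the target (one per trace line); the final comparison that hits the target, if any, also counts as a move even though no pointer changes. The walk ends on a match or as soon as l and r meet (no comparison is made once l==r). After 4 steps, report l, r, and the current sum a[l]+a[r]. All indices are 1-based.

[1,9] 2+37=39 <52 → l++
[2,9] 10+37=47 <52 → l++
[3,9] 11+37=48 <52 → l++
[4,9] 18+37=55 >52 → r--

l=4, r=8, sum=52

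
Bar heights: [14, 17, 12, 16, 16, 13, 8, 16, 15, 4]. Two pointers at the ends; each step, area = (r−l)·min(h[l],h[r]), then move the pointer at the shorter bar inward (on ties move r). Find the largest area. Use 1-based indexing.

max area = 112

[1,10] min(14,4)*9=36 best=36 * → r--
[1,9] min(14,15)*8=112 best=112 * → l++
[2,9] min(17,15)*7=105 best=112 → r--
[2,8] min(17,16)*6=96 best=112 → r--
[2,7] min(17,8)*5=40 best=112 → r--
[2,6] min(17,13)*4=52 best=112 → r--
[2,5] min(17,16)*3=48 best=112 → r--
[2,4] min(17,16)*2=32 best=112 → r--
[2,3] min(17,12)*1=12 best=112 → r--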